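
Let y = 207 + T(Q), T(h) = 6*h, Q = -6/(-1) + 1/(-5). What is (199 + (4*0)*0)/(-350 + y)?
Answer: -995/541 ≈ -1.8392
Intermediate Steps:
Q = 29/5 (Q = -6*(-1) + 1*(-⅕) = 6 - ⅕ = 29/5 ≈ 5.8000)
y = 1209/5 (y = 207 + 6*(29/5) = 207 + 174/5 = 1209/5 ≈ 241.80)
(199 + (4*0)*0)/(-350 + y) = (199 + (4*0)*0)/(-350 + 1209/5) = (199 + 0*0)/(-541/5) = (199 + 0)*(-5/541) = 199*(-5/541) = -995/541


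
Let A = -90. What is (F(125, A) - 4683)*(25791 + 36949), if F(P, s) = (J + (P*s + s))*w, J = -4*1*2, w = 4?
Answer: -3141705500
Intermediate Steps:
J = -8 (J = -4*2 = -8)
F(P, s) = -32 + 4*s + 4*P*s (F(P, s) = (-8 + (P*s + s))*4 = (-8 + (s + P*s))*4 = (-8 + s + P*s)*4 = -32 + 4*s + 4*P*s)
(F(125, A) - 4683)*(25791 + 36949) = ((-32 + 4*(-90) + 4*125*(-90)) - 4683)*(25791 + 36949) = ((-32 - 360 - 45000) - 4683)*62740 = (-45392 - 4683)*62740 = -50075*62740 = -3141705500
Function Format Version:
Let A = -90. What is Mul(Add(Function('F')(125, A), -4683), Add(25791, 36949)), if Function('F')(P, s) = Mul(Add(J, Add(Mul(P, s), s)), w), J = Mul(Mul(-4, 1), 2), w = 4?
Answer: -3141705500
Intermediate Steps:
J = -8 (J = Mul(-4, 2) = -8)
Function('F')(P, s) = Add(-32, Mul(4, s), Mul(4, P, s)) (Function('F')(P, s) = Mul(Add(-8, Add(Mul(P, s), s)), 4) = Mul(Add(-8, Add(s, Mul(P, s))), 4) = Mul(Add(-8, s, Mul(P, s)), 4) = Add(-32, Mul(4, s), Mul(4, P, s)))
Mul(Add(Function('F')(125, A), -4683), Add(25791, 36949)) = Mul(Add(Add(-32, Mul(4, -90), Mul(4, 125, -90)), -4683), Add(25791, 36949)) = Mul(Add(Add(-32, -360, -45000), -4683), 62740) = Mul(Add(-45392, -4683), 62740) = Mul(-50075, 62740) = -3141705500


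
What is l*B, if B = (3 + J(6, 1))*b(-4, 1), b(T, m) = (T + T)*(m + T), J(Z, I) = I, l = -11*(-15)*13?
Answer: 205920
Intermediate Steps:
l = 2145 (l = 165*13 = 2145)
b(T, m) = 2*T*(T + m) (b(T, m) = (2*T)*(T + m) = 2*T*(T + m))
B = 96 (B = (3 + 1)*(2*(-4)*(-4 + 1)) = 4*(2*(-4)*(-3)) = 4*24 = 96)
l*B = 2145*96 = 205920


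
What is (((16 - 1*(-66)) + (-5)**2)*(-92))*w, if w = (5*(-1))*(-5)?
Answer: -246100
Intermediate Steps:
w = 25 (w = -5*(-5) = 25)
(((16 - 1*(-66)) + (-5)**2)*(-92))*w = (((16 - 1*(-66)) + (-5)**2)*(-92))*25 = (((16 + 66) + 25)*(-92))*25 = ((82 + 25)*(-92))*25 = (107*(-92))*25 = -9844*25 = -246100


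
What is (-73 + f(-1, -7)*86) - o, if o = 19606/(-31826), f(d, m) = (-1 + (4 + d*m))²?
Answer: 135699954/15913 ≈ 8527.6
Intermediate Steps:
f(d, m) = (3 + d*m)²
o = -9803/15913 (o = 19606*(-1/31826) = -9803/15913 ≈ -0.61604)
(-73 + f(-1, -7)*86) - o = (-73 + (3 - 1*(-7))²*86) - 1*(-9803/15913) = (-73 + (3 + 7)²*86) + 9803/15913 = (-73 + 10²*86) + 9803/15913 = (-73 + 100*86) + 9803/15913 = (-73 + 8600) + 9803/15913 = 8527 + 9803/15913 = 135699954/15913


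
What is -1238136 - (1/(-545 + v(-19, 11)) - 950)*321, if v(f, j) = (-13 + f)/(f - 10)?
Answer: -14719133469/15773 ≈ -9.3319e+5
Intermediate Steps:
v(f, j) = (-13 + f)/(-10 + f)
-1238136 - (1/(-545 + v(-19, 11)) - 950)*321 = -1238136 - (1/(-545 + (-13 - 19)/(-10 - 19)) - 950)*321 = -1238136 - (1/(-545 - 32/(-29)) - 950)*321 = -1238136 - (1/(-545 - 1/29*(-32)) - 950)*321 = -1238136 - (1/(-545 + 32/29) - 950)*321 = -1238136 - (1/(-15773/29) - 950)*321 = -1238136 - (-29/15773 - 950)*321 = -1238136 - (-14984379)*321/15773 = -1238136 - 1*(-4809985659/15773) = -1238136 + 4809985659/15773 = -14719133469/15773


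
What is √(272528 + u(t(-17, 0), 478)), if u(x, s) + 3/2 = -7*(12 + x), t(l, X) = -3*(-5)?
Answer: 5*√43574/2 ≈ 521.86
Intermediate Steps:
t(l, X) = 15
u(x, s) = -171/2 - 7*x (u(x, s) = -3/2 - 7*(12 + x) = -3/2 + (-84 - 7*x) = -171/2 - 7*x)
√(272528 + u(t(-17, 0), 478)) = √(272528 + (-171/2 - 7*15)) = √(272528 + (-171/2 - 105)) = √(272528 - 381/2) = √(544675/2) = 5*√43574/2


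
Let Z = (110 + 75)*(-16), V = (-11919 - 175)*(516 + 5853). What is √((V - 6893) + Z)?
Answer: I*√77036539 ≈ 8777.0*I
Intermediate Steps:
V = -77026686 (V = -12094*6369 = -77026686)
Z = -2960 (Z = 185*(-16) = -2960)
√((V - 6893) + Z) = √((-77026686 - 6893) - 2960) = √(-77033579 - 2960) = √(-77036539) = I*√77036539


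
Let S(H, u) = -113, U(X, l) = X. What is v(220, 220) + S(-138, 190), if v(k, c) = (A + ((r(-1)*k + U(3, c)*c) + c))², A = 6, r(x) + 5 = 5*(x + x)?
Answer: 5827283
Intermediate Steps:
r(x) = -5 + 10*x (r(x) = -5 + 5*(x + x) = -5 + 5*(2*x) = -5 + 10*x)
v(k, c) = (6 - 15*k + 4*c)² (v(k, c) = (6 + (((-5 + 10*(-1))*k + 3*c) + c))² = (6 + (((-5 - 10)*k + 3*c) + c))² = (6 + ((-15*k + 3*c) + c))² = (6 + (-15*k + 4*c))² = (6 - 15*k + 4*c)²)
v(220, 220) + S(-138, 190) = (6 - 15*220 + 4*220)² - 113 = (6 - 3300 + 880)² - 113 = (-2414)² - 113 = 5827396 - 113 = 5827283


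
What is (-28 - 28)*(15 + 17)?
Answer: -1792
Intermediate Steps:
(-28 - 28)*(15 + 17) = -56*32 = -1792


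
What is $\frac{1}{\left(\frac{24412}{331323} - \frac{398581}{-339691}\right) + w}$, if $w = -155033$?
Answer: $- \frac{112547441193}{17448427098885014} \approx -6.4503 \cdot 10^{-6}$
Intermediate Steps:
$\frac{1}{\left(\frac{24412}{331323} - \frac{398581}{-339691}\right) + w} = \frac{1}{\left(\frac{24412}{331323} - \frac{398581}{-339691}\right) - 155033} = \frac{1}{\left(24412 \cdot \frac{1}{331323} - - \frac{398581}{339691}\right) - 155033} = \frac{1}{\left(\frac{24412}{331323} + \frac{398581}{339691}\right) - 155033} = \frac{1}{\frac{140351589355}{112547441193} - 155033} = \frac{1}{- \frac{17448427098885014}{112547441193}} = - \frac{112547441193}{17448427098885014}$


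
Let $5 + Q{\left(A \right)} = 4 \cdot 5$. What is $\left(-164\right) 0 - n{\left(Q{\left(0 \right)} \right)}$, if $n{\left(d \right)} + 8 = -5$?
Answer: $13$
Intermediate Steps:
$Q{\left(A \right)} = 15$ ($Q{\left(A \right)} = -5 + 4 \cdot 5 = -5 + 20 = 15$)
$n{\left(d \right)} = -13$ ($n{\left(d \right)} = -8 - 5 = -13$)
$\left(-164\right) 0 - n{\left(Q{\left(0 \right)} \right)} = \left(-164\right) 0 - -13 = 0 + 13 = 13$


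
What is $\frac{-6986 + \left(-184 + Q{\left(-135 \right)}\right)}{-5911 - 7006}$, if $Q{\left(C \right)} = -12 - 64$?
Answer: $\frac{7246}{12917} \approx 0.56097$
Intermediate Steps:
$Q{\left(C \right)} = -76$ ($Q{\left(C \right)} = -12 - 64 = -76$)
$\frac{-6986 + \left(-184 + Q{\left(-135 \right)}\right)}{-5911 - 7006} = \frac{-6986 - 260}{-5911 - 7006} = \frac{-6986 - 260}{-12917} = \left(-7246\right) \left(- \frac{1}{12917}\right) = \frac{7246}{12917}$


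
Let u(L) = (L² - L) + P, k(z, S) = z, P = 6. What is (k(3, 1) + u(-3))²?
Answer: 441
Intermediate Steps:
u(L) = 6 + L² - L (u(L) = (L² - L) + 6 = 6 + L² - L)
(k(3, 1) + u(-3))² = (3 + (6 + (-3)² - 1*(-3)))² = (3 + (6 + 9 + 3))² = (3 + 18)² = 21² = 441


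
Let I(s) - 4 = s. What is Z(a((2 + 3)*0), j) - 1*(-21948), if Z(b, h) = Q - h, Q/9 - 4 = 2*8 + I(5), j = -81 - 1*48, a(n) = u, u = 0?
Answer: 22338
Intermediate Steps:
I(s) = 4 + s
a(n) = 0
j = -129 (j = -81 - 48 = -129)
Q = 261 (Q = 36 + 9*(2*8 + (4 + 5)) = 36 + 9*(16 + 9) = 36 + 9*25 = 36 + 225 = 261)
Z(b, h) = 261 - h
Z(a((2 + 3)*0), j) - 1*(-21948) = (261 - 1*(-129)) - 1*(-21948) = (261 + 129) + 21948 = 390 + 21948 = 22338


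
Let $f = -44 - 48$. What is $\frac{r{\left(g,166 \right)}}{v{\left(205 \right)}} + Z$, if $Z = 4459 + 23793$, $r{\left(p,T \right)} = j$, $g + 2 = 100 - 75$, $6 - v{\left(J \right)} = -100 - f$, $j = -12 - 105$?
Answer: $\frac{395411}{14} \approx 28244.0$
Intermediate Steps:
$j = -117$
$f = -92$
$v{\left(J \right)} = 14$ ($v{\left(J \right)} = 6 - \left(-100 - -92\right) = 6 - \left(-100 + 92\right) = 6 - -8 = 6 + 8 = 14$)
$g = 23$ ($g = -2 + \left(100 - 75\right) = -2 + 25 = 23$)
$r{\left(p,T \right)} = -117$
$Z = 28252$
$\frac{r{\left(g,166 \right)}}{v{\left(205 \right)}} + Z = - \frac{117}{14} + 28252 = \frac{395411}{14}$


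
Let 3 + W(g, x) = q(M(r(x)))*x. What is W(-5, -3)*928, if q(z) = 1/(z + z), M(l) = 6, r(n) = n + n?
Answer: -3016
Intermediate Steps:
r(n) = 2*n
q(z) = 1/(2*z)
W(g, x) = -3 + x/12 (W(g, x) = -3 + ((1/2)/6)*x = -3 + ((1/2)*(1/6))*x = -3 + x/12)
W(-5, -3)*928 = (-3 + (1/12)*(-3))*928 = (-3 - 1/4)*928 = -13/4*928 = -3016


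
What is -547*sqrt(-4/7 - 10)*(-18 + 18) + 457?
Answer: 457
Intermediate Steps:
-547*sqrt(-4/7 - 10)*(-18 + 18) + 457 = -547*sqrt(-4*1/7 - 10)*0 + 457 = -547*sqrt(-4/7 - 10)*0 + 457 = -547*sqrt(-74/7)*0 + 457 = -547*I*sqrt(518)/7*0 + 457 = -547*0 + 457 = 0 + 457 = 457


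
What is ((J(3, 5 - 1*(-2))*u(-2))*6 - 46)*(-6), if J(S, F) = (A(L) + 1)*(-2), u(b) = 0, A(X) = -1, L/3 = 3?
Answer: 276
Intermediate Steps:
L = 9 (L = 3*3 = 9)
J(S, F) = 0 (J(S, F) = (-1 + 1)*(-2) = 0*(-2) = 0)
((J(3, 5 - 1*(-2))*u(-2))*6 - 46)*(-6) = ((0*0)*6 - 46)*(-6) = (0*6 - 46)*(-6) = (0 - 46)*(-6) = -46*(-6) = 276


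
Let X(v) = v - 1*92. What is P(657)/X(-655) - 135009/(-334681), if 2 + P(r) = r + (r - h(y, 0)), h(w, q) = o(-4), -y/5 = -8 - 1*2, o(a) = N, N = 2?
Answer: -337580387/250006707 ≈ -1.3503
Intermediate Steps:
X(v) = -92 + v (X(v) = v - 92 = -92 + v)
o(a) = 2
y = 50 (y = -5*(-8 - 1*2) = -5*(-8 - 2) = -5*(-10) = 50)
h(w, q) = 2
P(r) = -4 + 2*r (P(r) = -2 + (r + (r - 1*2)) = -2 + (r + (r - 2)) = -2 + (r + (-2 + r)) = -2 + (-2 + 2*r) = -4 + 2*r)
P(657)/X(-655) - 135009/(-334681) = (-4 + 2*657)/(-92 - 655) - 135009/(-334681) = (-4 + 1314)/(-747) - 135009*(-1/334681) = 1310*(-1/747) + 135009/334681 = -1310/747 + 135009/334681 = -337580387/250006707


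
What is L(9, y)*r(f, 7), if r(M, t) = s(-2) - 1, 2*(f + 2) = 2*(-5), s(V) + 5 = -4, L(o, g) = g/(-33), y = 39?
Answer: 130/11 ≈ 11.818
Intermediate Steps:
L(o, g) = -g/33 (L(o, g) = g*(-1/33) = -g/33)
s(V) = -9 (s(V) = -5 - 4 = -9)
f = -7 (f = -2 + (2*(-5))/2 = -2 + (½)*(-10) = -2 - 5 = -7)
r(M, t) = -10 (r(M, t) = -9 - 1 = -10)
L(9, y)*r(f, 7) = -1/33*39*(-10) = -13/11*(-10) = 130/11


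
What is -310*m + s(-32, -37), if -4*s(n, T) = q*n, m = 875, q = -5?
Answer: -271290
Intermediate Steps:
s(n, T) = 5*n/4 (s(n, T) = -(-5)*n/4 = 5*n/4)
-310*m + s(-32, -37) = -310*875 + (5/4)*(-32) = -271250 - 40 = -271290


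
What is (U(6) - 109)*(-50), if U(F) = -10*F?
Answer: 8450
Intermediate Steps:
(U(6) - 109)*(-50) = (-10*6 - 109)*(-50) = (-60 - 109)*(-50) = -169*(-50) = 8450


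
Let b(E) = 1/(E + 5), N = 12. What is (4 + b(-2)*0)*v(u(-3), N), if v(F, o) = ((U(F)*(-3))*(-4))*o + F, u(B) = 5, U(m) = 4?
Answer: 2324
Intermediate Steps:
b(E) = 1/(5 + E)
v(F, o) = F + 48*o (v(F, o) = ((4*(-3))*(-4))*o + F = (-12*(-4))*o + F = 48*o + F = F + 48*o)
(4 + b(-2)*0)*v(u(-3), N) = (4 + 0/(5 - 2))*(5 + 48*12) = (4 + 0/3)*(5 + 576) = (4 + (⅓)*0)*581 = (4 + 0)*581 = 4*581 = 2324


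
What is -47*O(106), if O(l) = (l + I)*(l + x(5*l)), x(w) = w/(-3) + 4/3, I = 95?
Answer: 654992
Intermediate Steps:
x(w) = 4/3 - w/3 (x(w) = w*(-1/3) + 4*(1/3) = -w/3 + 4/3 = 4/3 - w/3)
O(l) = (95 + l)*(4/3 - 2*l/3) (O(l) = (l + 95)*(l + (4/3 - 5*l/3)) = (95 + l)*(l + (4/3 - 5*l/3)) = (95 + l)*(4/3 - 2*l/3))
-47*O(106) = -47*(380/3 - 62*106 - 2/3*106**2) = -47*(380/3 - 6572 - 2/3*11236) = -47*(380/3 - 6572 - 22472/3) = -47*(-13936) = 654992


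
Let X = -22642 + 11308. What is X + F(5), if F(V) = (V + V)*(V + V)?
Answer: -11234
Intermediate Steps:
X = -11334
F(V) = 4*V**2 (F(V) = (2*V)*(2*V) = 4*V**2)
X + F(5) = -11334 + 4*5**2 = -11334 + 4*25 = -11334 + 100 = -11234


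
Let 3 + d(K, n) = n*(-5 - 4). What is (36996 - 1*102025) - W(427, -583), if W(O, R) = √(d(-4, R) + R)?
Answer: -65029 - √4661 ≈ -65097.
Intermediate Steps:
d(K, n) = -3 - 9*n (d(K, n) = -3 + n*(-5 - 4) = -3 + n*(-9) = -3 - 9*n)
W(O, R) = √(-3 - 8*R) (W(O, R) = √((-3 - 9*R) + R) = √(-3 - 8*R))
(36996 - 1*102025) - W(427, -583) = (36996 - 1*102025) - √(-3 - 8*(-583)) = (36996 - 102025) - √(-3 + 4664) = -65029 - √4661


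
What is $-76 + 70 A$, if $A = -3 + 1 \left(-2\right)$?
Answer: $-426$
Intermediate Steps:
$A = -5$ ($A = -3 - 2 = -5$)
$-76 + 70 A = -76 + 70 \left(-5\right) = -76 - 350 = -426$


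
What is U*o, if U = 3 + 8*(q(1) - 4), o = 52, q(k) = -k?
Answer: -1924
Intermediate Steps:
U = -37 (U = 3 + 8*(-1*1 - 4) = 3 + 8*(-1 - 4) = 3 + 8*(-5) = 3 - 40 = -37)
U*o = -37*52 = -1924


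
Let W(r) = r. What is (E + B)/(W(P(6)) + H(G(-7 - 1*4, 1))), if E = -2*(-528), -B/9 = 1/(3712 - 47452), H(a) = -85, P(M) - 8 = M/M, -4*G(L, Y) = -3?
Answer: -5132161/369360 ≈ -13.895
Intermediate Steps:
G(L, Y) = ¾ (G(L, Y) = -¼*(-3) = ¾)
P(M) = 9 (P(M) = 8 + M/M = 8 + 1 = 9)
B = 1/4860 (B = -9/(3712 - 47452) = -9/(-43740) = -9*(-1/43740) = 1/4860 ≈ 0.00020576)
E = 1056
(E + B)/(W(P(6)) + H(G(-7 - 1*4, 1))) = (1056 + 1/4860)/(9 - 85) = (5132161/4860)/(-76) = (5132161/4860)*(-1/76) = -5132161/369360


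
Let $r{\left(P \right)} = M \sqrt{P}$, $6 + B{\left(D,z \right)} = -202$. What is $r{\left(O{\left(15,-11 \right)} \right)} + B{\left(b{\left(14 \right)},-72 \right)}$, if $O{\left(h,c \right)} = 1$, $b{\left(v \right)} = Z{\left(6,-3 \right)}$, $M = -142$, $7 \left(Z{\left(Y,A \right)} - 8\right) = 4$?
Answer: $-350$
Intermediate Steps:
$Z{\left(Y,A \right)} = \frac{60}{7}$ ($Z{\left(Y,A \right)} = 8 + \frac{1}{7} \cdot 4 = 8 + \frac{4}{7} = \frac{60}{7}$)
$b{\left(v \right)} = \frac{60}{7}$
$B{\left(D,z \right)} = -208$ ($B{\left(D,z \right)} = -6 - 202 = -208$)
$r{\left(P \right)} = - 142 \sqrt{P}$
$r{\left(O{\left(15,-11 \right)} \right)} + B{\left(b{\left(14 \right)},-72 \right)} = - 142 \sqrt{1} - 208 = \left(-142\right) 1 - 208 = -142 - 208 = -350$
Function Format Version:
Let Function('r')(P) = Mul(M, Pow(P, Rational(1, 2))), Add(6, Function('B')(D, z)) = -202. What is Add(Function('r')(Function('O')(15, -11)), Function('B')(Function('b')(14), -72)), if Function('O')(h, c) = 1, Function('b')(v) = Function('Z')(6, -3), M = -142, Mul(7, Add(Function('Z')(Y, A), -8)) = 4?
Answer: -350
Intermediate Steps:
Function('Z')(Y, A) = Rational(60, 7) (Function('Z')(Y, A) = Add(8, Mul(Rational(1, 7), 4)) = Add(8, Rational(4, 7)) = Rational(60, 7))
Function('b')(v) = Rational(60, 7)
Function('B')(D, z) = -208 (Function('B')(D, z) = Add(-6, -202) = -208)
Function('r')(P) = Mul(-142, Pow(P, Rational(1, 2)))
Add(Function('r')(Function('O')(15, -11)), Function('B')(Function('b')(14), -72)) = Add(Mul(-142, Pow(1, Rational(1, 2))), -208) = Add(Mul(-142, 1), -208) = Add(-142, -208) = -350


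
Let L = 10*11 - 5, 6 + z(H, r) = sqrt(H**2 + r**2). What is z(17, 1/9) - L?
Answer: -111 + sqrt(23410)/9 ≈ -94.000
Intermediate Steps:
z(H, r) = -6 + sqrt(H**2 + r**2)
L = 105 (L = 110 - 5 = 105)
z(17, 1/9) - L = (-6 + sqrt(17**2 + (1/9)**2)) - 1*105 = (-6 + sqrt(289 + (1/9)**2)) - 105 = (-6 + sqrt(289 + 1/81)) - 105 = (-6 + sqrt(23410/81)) - 105 = (-6 + sqrt(23410)/9) - 105 = -111 + sqrt(23410)/9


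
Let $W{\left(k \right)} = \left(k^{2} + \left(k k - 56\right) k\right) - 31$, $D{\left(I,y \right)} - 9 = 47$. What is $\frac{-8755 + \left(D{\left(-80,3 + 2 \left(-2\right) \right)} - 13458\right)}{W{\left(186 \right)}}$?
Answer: $- \frac{22157}{6459005} \approx -0.0034304$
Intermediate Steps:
$D{\left(I,y \right)} = 56$ ($D{\left(I,y \right)} = 9 + 47 = 56$)
$W{\left(k \right)} = -31 + k^{2} + k \left(-56 + k^{2}\right)$ ($W{\left(k \right)} = \left(k^{2} + \left(k^{2} - 56\right) k\right) - 31 = \left(k^{2} + \left(-56 + k^{2}\right) k\right) - 31 = \left(k^{2} + k \left(-56 + k^{2}\right)\right) - 31 = -31 + k^{2} + k \left(-56 + k^{2}\right)$)
$\frac{-8755 + \left(D{\left(-80,3 + 2 \left(-2\right) \right)} - 13458\right)}{W{\left(186 \right)}} = \frac{-8755 + \left(56 - 13458\right)}{-31 + 186^{2} + 186^{3} - 10416} = \frac{-8755 + \left(56 - 13458\right)}{-31 + 34596 + 6434856 - 10416} = \frac{-8755 - 13402}{6459005} = \left(-22157\right) \frac{1}{6459005} = - \frac{22157}{6459005}$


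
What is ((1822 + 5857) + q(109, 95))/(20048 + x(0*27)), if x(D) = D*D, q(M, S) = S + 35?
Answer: 7809/20048 ≈ 0.38951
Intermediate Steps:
q(M, S) = 35 + S
x(D) = D²
((1822 + 5857) + q(109, 95))/(20048 + x(0*27)) = ((1822 + 5857) + (35 + 95))/(20048 + (0*27)²) = (7679 + 130)/(20048 + 0²) = 7809/(20048 + 0) = 7809/20048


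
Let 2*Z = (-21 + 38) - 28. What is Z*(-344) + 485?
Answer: 2377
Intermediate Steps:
Z = -11/2 (Z = ((-21 + 38) - 28)/2 = (17 - 28)/2 = (1/2)*(-11) = -11/2 ≈ -5.5000)
Z*(-344) + 485 = -11/2*(-344) + 485 = 1892 + 485 = 2377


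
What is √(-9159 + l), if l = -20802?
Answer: 3*I*√3329 ≈ 173.09*I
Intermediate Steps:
√(-9159 + l) = √(-9159 - 20802) = √(-29961) = 3*I*√3329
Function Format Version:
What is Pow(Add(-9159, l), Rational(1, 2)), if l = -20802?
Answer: Mul(3, I, Pow(3329, Rational(1, 2))) ≈ Mul(173.09, I)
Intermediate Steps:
Pow(Add(-9159, l), Rational(1, 2)) = Pow(Add(-9159, -20802), Rational(1, 2)) = Pow(-29961, Rational(1, 2)) = Mul(3, I, Pow(3329, Rational(1, 2)))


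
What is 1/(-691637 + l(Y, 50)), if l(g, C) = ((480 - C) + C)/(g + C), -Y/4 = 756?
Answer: -1487/1028464459 ≈ -1.4458e-6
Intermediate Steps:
Y = -3024 (Y = -4*756 = -3024)
l(g, C) = 480/(C + g)
1/(-691637 + l(Y, 50)) = 1/(-691637 + 480/(50 - 3024)) = 1/(-691637 + 480/(-2974)) = 1/(-691637 + 480*(-1/2974)) = 1/(-691637 - 240/1487) = 1/(-1028464459/1487) = -1487/1028464459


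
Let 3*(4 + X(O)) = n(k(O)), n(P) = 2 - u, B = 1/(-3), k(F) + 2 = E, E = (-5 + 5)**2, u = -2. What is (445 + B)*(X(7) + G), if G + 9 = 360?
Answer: 1394030/9 ≈ 1.5489e+5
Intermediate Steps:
E = 0 (E = 0**2 = 0)
k(F) = -2 (k(F) = -2 + 0 = -2)
B = -1/3 ≈ -0.33333
n(P) = 4 (n(P) = 2 - 1*(-2) = 2 + 2 = 4)
G = 351 (G = -9 + 360 = 351)
X(O) = -8/3 (X(O) = -4 + (1/3)*4 = -4 + 4/3 = -8/3)
(445 + B)*(X(7) + G) = (445 - 1/3)*(-8/3 + 351) = (1334/3)*(1045/3) = 1394030/9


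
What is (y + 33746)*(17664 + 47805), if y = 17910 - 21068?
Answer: 2002565772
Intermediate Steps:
y = -3158
(y + 33746)*(17664 + 47805) = (-3158 + 33746)*(17664 + 47805) = 30588*65469 = 2002565772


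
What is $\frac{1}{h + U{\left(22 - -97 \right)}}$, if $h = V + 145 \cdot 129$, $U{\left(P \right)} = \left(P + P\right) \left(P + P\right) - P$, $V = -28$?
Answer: $\frac{1}{75202} \approx 1.3298 \cdot 10^{-5}$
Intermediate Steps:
$U{\left(P \right)} = - P + 4 P^{2}$ ($U{\left(P \right)} = 2 P 2 P - P = 4 P^{2} - P = - P + 4 P^{2}$)
$h = 18677$ ($h = -28 + 145 \cdot 129 = -28 + 18705 = 18677$)
$\frac{1}{h + U{\left(22 - -97 \right)}} = \frac{1}{18677 + \left(22 - -97\right) \left(-1 + 4 \left(22 - -97\right)\right)} = \frac{1}{18677 + \left(22 + 97\right) \left(-1 + 4 \left(22 + 97\right)\right)} = \frac{1}{18677 + 119 \left(-1 + 4 \cdot 119\right)} = \frac{1}{18677 + 119 \left(-1 + 476\right)} = \frac{1}{18677 + 119 \cdot 475} = \frac{1}{18677 + 56525} = \frac{1}{75202}$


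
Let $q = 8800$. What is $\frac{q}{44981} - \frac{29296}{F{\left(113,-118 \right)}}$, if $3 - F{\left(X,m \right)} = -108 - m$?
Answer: $\frac{1317824976}{314867} \approx 4185.3$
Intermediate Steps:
$F{\left(X,m \right)} = 111 + m$ ($F{\left(X,m \right)} = 3 - \left(-108 - m\right) = 3 + \left(108 + m\right) = 111 + m$)
$\frac{q}{44981} - \frac{29296}{F{\left(113,-118 \right)}} = \frac{8800}{44981} - \frac{29296}{111 - 118} = 8800 \cdot \frac{1}{44981} - \frac{29296}{-7} = \frac{8800}{44981} - - \frac{29296}{7} = \frac{8800}{44981} + \frac{29296}{7} = \frac{1317824976}{314867}$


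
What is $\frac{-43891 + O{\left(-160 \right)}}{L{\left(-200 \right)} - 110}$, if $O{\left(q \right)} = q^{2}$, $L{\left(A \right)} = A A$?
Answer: $- \frac{18291}{39890} \approx -0.45854$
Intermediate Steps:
$L{\left(A \right)} = A^{2}$
$\frac{-43891 + O{\left(-160 \right)}}{L{\left(-200 \right)} - 110} = \frac{-43891 + \left(-160\right)^{2}}{\left(-200\right)^{2} - 110} = \frac{-43891 + 25600}{40000 - 110} = - \frac{18291}{39890}$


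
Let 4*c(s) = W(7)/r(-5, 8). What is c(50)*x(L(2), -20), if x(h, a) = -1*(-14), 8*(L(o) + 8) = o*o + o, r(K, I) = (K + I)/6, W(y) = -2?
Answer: -14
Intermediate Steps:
r(K, I) = I/6 + K/6 (r(K, I) = (I + K)*(⅙) = I/6 + K/6)
L(o) = -8 + o/8 + o²/8 (L(o) = -8 + (o*o + o)/8 = -8 + (o² + o)/8 = -8 + (o + o²)/8 = -8 + (o/8 + o²/8) = -8 + o/8 + o²/8)
x(h, a) = 14
c(s) = -1 (c(s) = (-2/((⅙)*8 + (⅙)*(-5)))/4 = (-2/(4/3 - ⅚))/4 = (-2/½)/4 = (-2*2)/4 = (¼)*(-4) = -1)
c(50)*x(L(2), -20) = -1*14 = -14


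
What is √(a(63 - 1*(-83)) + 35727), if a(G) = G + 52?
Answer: 5*√1437 ≈ 189.54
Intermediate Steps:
a(G) = 52 + G
√(a(63 - 1*(-83)) + 35727) = √((52 + (63 - 1*(-83))) + 35727) = √((52 + (63 + 83)) + 35727) = √((52 + 146) + 35727) = √(198 + 35727) = √35925 = 5*√1437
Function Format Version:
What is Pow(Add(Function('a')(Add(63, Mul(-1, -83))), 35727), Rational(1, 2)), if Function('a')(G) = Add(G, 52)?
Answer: Mul(5, Pow(1437, Rational(1, 2))) ≈ 189.54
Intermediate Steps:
Function('a')(G) = Add(52, G)
Pow(Add(Function('a')(Add(63, Mul(-1, -83))), 35727), Rational(1, 2)) = Pow(Add(Add(52, Add(63, Mul(-1, -83))), 35727), Rational(1, 2)) = Pow(Add(Add(52, Add(63, 83)), 35727), Rational(1, 2)) = Pow(Add(Add(52, 146), 35727), Rational(1, 2)) = Pow(Add(198, 35727), Rational(1, 2)) = Pow(35925, Rational(1, 2)) = Mul(5, Pow(1437, Rational(1, 2)))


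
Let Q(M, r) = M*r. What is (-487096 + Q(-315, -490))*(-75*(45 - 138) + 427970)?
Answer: -144726208970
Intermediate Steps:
(-487096 + Q(-315, -490))*(-75*(45 - 138) + 427970) = (-487096 - 315*(-490))*(-75*(45 - 138) + 427970) = (-487096 + 154350)*(-75*(-93) + 427970) = -332746*(6975 + 427970) = -332746*434945 = -144726208970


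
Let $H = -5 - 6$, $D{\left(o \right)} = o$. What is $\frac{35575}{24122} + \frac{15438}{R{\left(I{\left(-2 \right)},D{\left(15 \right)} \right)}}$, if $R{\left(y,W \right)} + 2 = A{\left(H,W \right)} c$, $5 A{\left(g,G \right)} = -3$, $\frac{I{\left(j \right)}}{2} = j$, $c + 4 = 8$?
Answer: $- \frac{930597265}{265342} \approx -3507.2$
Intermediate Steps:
$c = 4$ ($c = -4 + 8 = 4$)
$H = -11$ ($H = -5 - 6 = -11$)
$I{\left(j \right)} = 2 j$
$A{\left(g,G \right)} = - \frac{3}{5}$ ($A{\left(g,G \right)} = \frac{1}{5} \left(-3\right) = - \frac{3}{5}$)
$R{\left(y,W \right)} = - \frac{22}{5}$ ($R{\left(y,W \right)} = -2 - \frac{12}{5} = - \frac{22}{5}$)
$\frac{35575}{24122} + \frac{15438}{R{\left(I{\left(-2 \right)},D{\left(15 \right)} \right)}} = \frac{35575}{24122} + \frac{15438}{- \frac{22}{5}} = 35575 \cdot \frac{1}{24122} + 15438 \left(- \frac{5}{22}\right) = \frac{35575}{24122} - \frac{38595}{11} = - \frac{930597265}{265342}$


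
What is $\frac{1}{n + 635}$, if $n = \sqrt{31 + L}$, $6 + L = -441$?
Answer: $\frac{635}{403641} - \frac{4 i \sqrt{26}}{403641} \approx 0.0015732 - 5.053 \cdot 10^{-5} i$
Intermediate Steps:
$L = -447$ ($L = -6 - 441 = -447$)
$n = 4 i \sqrt{26}$ ($n = \sqrt{31 - 447} = \sqrt{-416} = 4 i \sqrt{26} \approx 20.396 i$)
$\frac{1}{n + 635} = \frac{1}{4 i \sqrt{26} + 635} = \frac{1}{635 + 4 i \sqrt{26}}$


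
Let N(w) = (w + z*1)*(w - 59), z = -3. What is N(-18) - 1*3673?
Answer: -2056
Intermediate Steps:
N(w) = (-59 + w)*(-3 + w) (N(w) = (w - 3*1)*(w - 59) = (w - 3)*(-59 + w) = (-3 + w)*(-59 + w) = (-59 + w)*(-3 + w))
N(-18) - 1*3673 = (177 + (-18)**2 - 62*(-18)) - 1*3673 = (177 + 324 + 1116) - 3673 = 1617 - 3673 = -2056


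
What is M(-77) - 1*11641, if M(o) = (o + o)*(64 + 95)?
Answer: -36127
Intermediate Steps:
M(o) = 318*o (M(o) = (2*o)*159 = 318*o)
M(-77) - 1*11641 = 318*(-77) - 1*11641 = -24486 - 11641 = -36127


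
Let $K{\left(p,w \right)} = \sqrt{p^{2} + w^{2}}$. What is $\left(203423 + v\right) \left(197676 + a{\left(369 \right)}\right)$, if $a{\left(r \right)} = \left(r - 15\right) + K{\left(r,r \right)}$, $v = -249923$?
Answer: $-9208395000 - 17158500 \sqrt{2} \approx -9.2327 \cdot 10^{9}$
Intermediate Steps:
$a{\left(r \right)} = -15 + r + \sqrt{2} \sqrt{r^{2}}$ ($a{\left(r \right)} = \left(r - 15\right) + \sqrt{r^{2} + r^{2}} = \left(-15 + r\right) + \sqrt{2 r^{2}} = \left(-15 + r\right) + \sqrt{2} \sqrt{r^{2}} = -15 + r + \sqrt{2} \sqrt{r^{2}}$)
$\left(203423 + v\right) \left(197676 + a{\left(369 \right)}\right) = \left(203423 - 249923\right) \left(197676 + \left(-15 + 369 + \sqrt{2} \sqrt{369^{2}}\right)\right) = - 46500 \left(197676 + \left(-15 + 369 + \sqrt{2} \sqrt{136161}\right)\right) = - 46500 \left(197676 + \left(-15 + 369 + \sqrt{2} \cdot 369\right)\right) = - 46500 \left(197676 + \left(-15 + 369 + 369 \sqrt{2}\right)\right) = - 46500 \left(197676 + \left(354 + 369 \sqrt{2}\right)\right) = - 46500 \left(198030 + 369 \sqrt{2}\right) = -9208395000 - 17158500 \sqrt{2}$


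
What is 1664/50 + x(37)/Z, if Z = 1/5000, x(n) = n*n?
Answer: 171125832/25 ≈ 6.8450e+6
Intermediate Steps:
x(n) = n²
Z = 1/5000 ≈ 0.00020000
1664/50 + x(37)/Z = 1664/50 + 37²/(1/5000) = 1664*(1/50) + 1369*5000 = 832/25 + 6845000 = 171125832/25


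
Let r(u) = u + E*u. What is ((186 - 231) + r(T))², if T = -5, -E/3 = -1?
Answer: 4225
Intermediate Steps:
E = 3 (E = -3*(-1) = 3)
r(u) = 4*u (r(u) = u + 3*u = 4*u)
((186 - 231) + r(T))² = ((186 - 231) + 4*(-5))² = (-45 - 20)² = (-65)² = 4225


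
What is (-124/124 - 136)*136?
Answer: -18632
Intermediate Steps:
(-124/124 - 136)*136 = (-124*1/124 - 136)*136 = (-1 - 136)*136 = -137*136 = -18632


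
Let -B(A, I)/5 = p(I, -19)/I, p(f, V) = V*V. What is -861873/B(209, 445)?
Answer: 76706697/361 ≈ 2.1248e+5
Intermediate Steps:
p(f, V) = V**2
B(A, I) = -1805/I (B(A, I) = -5*(-19)**2/I = -1805/I)
-861873/B(209, 445) = -861873/((-1805/445)) = -861873/((-1805*1/445)) = -861873/(-361/89) = -861873*(-89/361) = 76706697/361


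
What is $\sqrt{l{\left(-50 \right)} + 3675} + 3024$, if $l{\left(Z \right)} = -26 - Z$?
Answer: $3024 + 3 \sqrt{411} \approx 3084.8$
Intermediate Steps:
$\sqrt{l{\left(-50 \right)} + 3675} + 3024 = \sqrt{\left(-26 - -50\right) + 3675} + 3024 = \sqrt{\left(-26 + 50\right) + 3675} + 3024 = \sqrt{24 + 3675} + 3024 = \sqrt{3699} + 3024 = 3 \sqrt{411} + 3024 = 3024 + 3 \sqrt{411}$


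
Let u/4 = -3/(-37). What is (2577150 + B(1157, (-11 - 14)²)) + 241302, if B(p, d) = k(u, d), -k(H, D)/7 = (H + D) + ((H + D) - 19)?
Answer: 103963727/37 ≈ 2.8098e+6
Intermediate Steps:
u = 12/37 (u = 4*(-3/(-37)) = 4*(-3*(-1/37)) = 4*(3/37) = 12/37 ≈ 0.32432)
k(H, D) = 133 - 14*D - 14*H (k(H, D) = -7*((H + D) + ((H + D) - 19)) = -7*((D + H) + ((D + H) - 19)) = -7*((D + H) + (-19 + D + H)) = -7*(-19 + 2*D + 2*H) = 133 - 14*D - 14*H)
B(p, d) = 4753/37 - 14*d (B(p, d) = 133 - 14*d - 14*12/37 = 133 - 14*d - 168/37 = 4753/37 - 14*d)
(2577150 + B(1157, (-11 - 14)²)) + 241302 = (2577150 + (4753/37 - 14*(-11 - 14)²)) + 241302 = (2577150 + (4753/37 - 14*(-25)²)) + 241302 = (2577150 + (4753/37 - 14*625)) + 241302 = (2577150 + (4753/37 - 8750)) + 241302 = (2577150 - 318997/37) + 241302 = 95035553/37 + 241302 = 103963727/37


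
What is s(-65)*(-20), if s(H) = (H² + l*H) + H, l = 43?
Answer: -27300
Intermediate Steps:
s(H) = H² + 44*H (s(H) = (H² + 43*H) + H = H² + 44*H)
s(-65)*(-20) = -65*(44 - 65)*(-20) = -65*(-21)*(-20) = 1365*(-20) = -27300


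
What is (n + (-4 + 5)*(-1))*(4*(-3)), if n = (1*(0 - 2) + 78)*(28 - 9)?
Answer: -17316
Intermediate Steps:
n = 1444 (n = (1*(-2) + 78)*19 = (-2 + 78)*19 = 76*19 = 1444)
(n + (-4 + 5)*(-1))*(4*(-3)) = (1444 + (-4 + 5)*(-1))*(4*(-3)) = (1444 + 1*(-1))*(-12) = (1444 - 1)*(-12) = 1443*(-12) = -17316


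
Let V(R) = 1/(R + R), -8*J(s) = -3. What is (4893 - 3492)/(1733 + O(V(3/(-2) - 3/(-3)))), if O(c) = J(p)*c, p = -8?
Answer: 11208/13861 ≈ 0.80860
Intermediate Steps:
J(s) = 3/8 (J(s) = -1/8*(-3) = 3/8)
V(R) = 1/(2*R)
O(c) = 3*c/8
(4893 - 3492)/(1733 + O(V(3/(-2) - 3/(-3)))) = (4893 - 3492)/(1733 + 3*(1/(2*(3/(-2) - 3/(-3))))/8) = 1401/(1733 + 3*(1/(2*(3*(-1/2) - 3*(-1/3))))/8) = 1401/(1733 + 3*(1/(2*(-3/2 + 1)))/8) = 1401/(1733 + 3*(1/(2*(-1/2)))/8) = 1401/(1733 + 3*((1/2)*(-2))/8) = 1401/(1733 + (3/8)*(-1)) = 1401/(1733 - 3/8) = 1401/(13861/8) = 1401*(8/13861) = 11208/13861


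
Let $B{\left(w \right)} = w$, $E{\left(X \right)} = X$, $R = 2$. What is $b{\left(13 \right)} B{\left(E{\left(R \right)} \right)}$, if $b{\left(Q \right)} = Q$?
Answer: $26$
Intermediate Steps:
$b{\left(13 \right)} B{\left(E{\left(R \right)} \right)} = 13 \cdot 2 = 26$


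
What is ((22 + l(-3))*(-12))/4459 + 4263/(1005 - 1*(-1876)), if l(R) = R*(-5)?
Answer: 17729553/12846379 ≈ 1.3801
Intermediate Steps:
l(R) = -5*R
((22 + l(-3))*(-12))/4459 + 4263/(1005 - 1*(-1876)) = ((22 - 5*(-3))*(-12))/4459 + 4263/(1005 - 1*(-1876)) = ((22 + 15)*(-12))*(1/4459) + 4263/(1005 + 1876) = (37*(-12))*(1/4459) + 4263/2881 = -444*1/4459 + 4263*(1/2881) = -444/4459 + 4263/2881 = 17729553/12846379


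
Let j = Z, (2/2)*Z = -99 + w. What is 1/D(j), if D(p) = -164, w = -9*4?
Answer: -1/164 ≈ -0.0060976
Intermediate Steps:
w = -36
Z = -135 (Z = -99 - 36 = -135)
j = -135
1/D(j) = 1/(-164) = -1/164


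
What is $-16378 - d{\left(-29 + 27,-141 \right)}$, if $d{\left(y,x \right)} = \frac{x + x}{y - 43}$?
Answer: $- \frac{245764}{15} \approx -16384.0$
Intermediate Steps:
$d{\left(y,x \right)} = \frac{2 x}{-43 + y}$
$-16378 - d{\left(-29 + 27,-141 \right)} = -16378 - 2 \left(-141\right) \frac{1}{-43 + \left(-29 + 27\right)} = -16378 - 2 \left(-141\right) \frac{1}{-43 - 2} = -16378 - 2 \left(-141\right) \frac{1}{-45} = -16378 - 2 \left(-141\right) \left(- \frac{1}{45}\right) = -16378 - \frac{94}{15} = - \frac{245764}{15}$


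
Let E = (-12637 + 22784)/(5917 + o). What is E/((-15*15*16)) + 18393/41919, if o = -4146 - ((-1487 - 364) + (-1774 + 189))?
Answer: 114785037169/261926679600 ≈ 0.43823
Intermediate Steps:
o = -710 (o = -4146 - (-1851 - 1585) = -4146 - 1*(-3436) = -4146 + 3436 = -710)
E = 10147/5207 (E = (-12637 + 22784)/(5917 - 710) = 10147/5207 ≈ 1.9487)
E/((-15*15*16)) + 18393/41919 = 10147/(5207*((-15*15*16))) + 18393/41919 = 10147/(5207*((-225*16))) + 18393*(1/41919) = (10147/5207)/(-3600) + 6131/13973 = (10147/5207)*(-1/3600) + 6131/13973 = -10147/18745200 + 6131/13973 = 114785037169/261926679600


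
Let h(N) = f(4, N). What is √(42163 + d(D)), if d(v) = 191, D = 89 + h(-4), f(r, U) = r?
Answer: 3*√4706 ≈ 205.80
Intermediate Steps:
h(N) = 4
D = 93 (D = 89 + 4 = 93)
√(42163 + d(D)) = √(42163 + 191) = √42354 = 3*√4706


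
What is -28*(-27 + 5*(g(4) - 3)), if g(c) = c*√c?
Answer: 56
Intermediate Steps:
g(c) = c^(3/2)
-28*(-27 + 5*(g(4) - 3)) = -28*(-27 + 5*(4^(3/2) - 3)) = -28*(-27 + 5*(8 - 3)) = -28*(-27 + 5*5) = -28*(-27 + 25) = -28*(-2) = 56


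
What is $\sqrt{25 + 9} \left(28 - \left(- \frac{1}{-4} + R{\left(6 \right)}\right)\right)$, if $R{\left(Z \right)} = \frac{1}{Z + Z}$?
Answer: $\frac{83 \sqrt{34}}{3} \approx 161.32$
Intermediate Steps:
$R{\left(Z \right)} = \frac{1}{2 Z}$
$\sqrt{25 + 9} \left(28 - \left(- \frac{1}{-4} + R{\left(6 \right)}\right)\right) = \sqrt{25 + 9} \left(28 - \left(- \frac{1}{-4} + \frac{1}{2 \cdot 6}\right)\right) = \sqrt{34} \left(28 - \left(\left(-1\right) \left(- \frac{1}{4}\right) + \frac{1}{2} \cdot \frac{1}{6}\right)\right) = \sqrt{34} \left(28 - \left(\frac{1}{4} + \frac{1}{12}\right)\right) = \sqrt{34} \left(28 - \frac{1}{3}\right) = \sqrt{34} \cdot \frac{83}{3} = \frac{83 \sqrt{34}}{3}$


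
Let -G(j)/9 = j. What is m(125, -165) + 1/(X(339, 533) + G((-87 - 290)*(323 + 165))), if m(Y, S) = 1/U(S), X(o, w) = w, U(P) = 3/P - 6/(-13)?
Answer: 1184266972/525052489 ≈ 2.2555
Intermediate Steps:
U(P) = 6/13 + 3/P (U(P) = 3/P - 6*(-1/13) = 3/P + 6/13 = 6/13 + 3/P)
G(j) = -9*j
m(Y, S) = 1/(6/13 + 3/S)
m(125, -165) + 1/(X(339, 533) + G((-87 - 290)*(323 + 165))) = (13/3)*(-165)/(13 + 2*(-165)) + 1/(533 - 9*(-87 - 290)*(323 + 165)) = (13/3)*(-165)/(13 - 330) + 1/(533 - (-3393)*488) = (13/3)*(-165)/(-317) + 1/(533 - 9*(-183976)) = (13/3)*(-165)*(-1/317) + 1/(533 + 1655784) = 715/317 + 1/1656317 = 1184266972/525052489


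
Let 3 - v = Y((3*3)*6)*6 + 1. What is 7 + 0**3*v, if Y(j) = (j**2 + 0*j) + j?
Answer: 7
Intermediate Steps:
Y(j) = j + j**2 (Y(j) = (j**2 + 0) + j = j**2 + j = j + j**2)
v = -17818 (v = 3 - ((((3*3)*6)*(1 + (3*3)*6))*6 + 1) = 3 - (((9*6)*(1 + 9*6))*6 + 1) = 3 - ((54*(1 + 54))*6 + 1) = 3 - ((54*55)*6 + 1) = 3 - (2970*6 + 1) = 3 - (17820 + 1) = 3 - 1*17821 = 3 - 17821 = -17818)
7 + 0**3*v = 7 + 0**3*(-17818) = 7 + 0*(-17818) = 7 + 0 = 7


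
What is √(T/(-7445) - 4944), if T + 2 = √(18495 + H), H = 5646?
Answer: √(-274036140710 - 7445*√24141)/7445 ≈ 70.314*I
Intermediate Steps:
T = -2 + √24141 (T = -2 + √(18495 + 5646) = -2 + √24141 ≈ 153.37)
√(T/(-7445) - 4944) = √((-2 + √24141)/(-7445) - 4944) = √((-2 + √24141)*(-1/7445) - 4944) = √((2/7445 - √24141/7445) - 4944) = √(-36808078/7445 - √24141/7445)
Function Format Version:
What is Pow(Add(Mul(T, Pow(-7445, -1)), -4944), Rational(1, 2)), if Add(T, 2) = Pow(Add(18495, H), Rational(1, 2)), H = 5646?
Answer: Mul(Rational(1, 7445), Pow(Add(-274036140710, Mul(-7445, Pow(24141, Rational(1, 2)))), Rational(1, 2))) ≈ Mul(70.314, I)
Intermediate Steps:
T = Add(-2, Pow(24141, Rational(1, 2))) (T = Add(-2, Pow(Add(18495, 5646), Rational(1, 2))) = Add(-2, Pow(24141, Rational(1, 2))) ≈ 153.37)
Pow(Add(Mul(T, Pow(-7445, -1)), -4944), Rational(1, 2)) = Pow(Add(Mul(Add(-2, Pow(24141, Rational(1, 2))), Pow(-7445, -1)), -4944), Rational(1, 2)) = Pow(Add(Mul(Add(-2, Pow(24141, Rational(1, 2))), Rational(-1, 7445)), -4944), Rational(1, 2)) = Pow(Add(Add(Rational(2, 7445), Mul(Rational(-1, 7445), Pow(24141, Rational(1, 2)))), -4944), Rational(1, 2)) = Pow(Add(Rational(-36808078, 7445), Mul(Rational(-1, 7445), Pow(24141, Rational(1, 2)))), Rational(1, 2))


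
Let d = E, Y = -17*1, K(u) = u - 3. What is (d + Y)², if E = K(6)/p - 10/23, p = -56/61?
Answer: 711022225/1658944 ≈ 428.60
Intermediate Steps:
p = -56/61 (p = -56*1/61 = -56/61 ≈ -0.91803)
K(u) = -3 + u
Y = -17
E = -4769/1288 (E = (-3 + 6)/(-56/61) - 10/23 = 3*(-61/56) - 10*1/23 = -183/56 - 10/23 = -4769/1288 ≈ -3.7026)
d = -4769/1288 ≈ -3.7026
(d + Y)² = (-4769/1288 - 17)² = (-26665/1288)² = 711022225/1658944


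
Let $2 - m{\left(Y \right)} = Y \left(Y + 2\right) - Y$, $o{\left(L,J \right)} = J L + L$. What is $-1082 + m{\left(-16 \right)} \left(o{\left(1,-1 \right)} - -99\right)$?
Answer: $-24644$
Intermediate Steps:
$o{\left(L,J \right)} = L + J L$
$m{\left(Y \right)} = 2 + Y - Y \left(2 + Y\right)$ ($m{\left(Y \right)} = 2 - \left(Y \left(Y + 2\right) - Y\right) = 2 - \left(Y \left(2 + Y\right) - Y\right) = 2 - \left(- Y + Y \left(2 + Y\right)\right) = 2 + Y - Y \left(2 + Y\right)$)
$-1082 + m{\left(-16 \right)} \left(o{\left(1,-1 \right)} - -99\right) = -1082 + \left(2 - -16 - \left(-16\right)^{2}\right) \left(1 \left(1 - 1\right) - -99\right) = -1082 + \left(2 + 16 - 256\right) \left(1 \cdot 0 + 99\right) = -1082 + \left(2 + 16 - 256\right) \left(0 + 99\right) = -1082 - 23562 = -24644$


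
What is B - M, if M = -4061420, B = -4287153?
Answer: -225733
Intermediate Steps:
B - M = -4287153 - 1*(-4061420) = -4287153 + 4061420 = -225733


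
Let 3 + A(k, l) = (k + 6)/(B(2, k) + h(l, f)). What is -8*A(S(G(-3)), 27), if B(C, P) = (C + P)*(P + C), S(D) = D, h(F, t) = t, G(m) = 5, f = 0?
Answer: 1088/49 ≈ 22.204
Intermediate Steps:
B(C, P) = (C + P)² (B(C, P) = (C + P)*(C + P) = (C + P)²)
A(k, l) = -3 + (6 + k)/(2 + k)² (A(k, l) = -3 + (k + 6)/((2 + k)² + 0) = -3 + (6 + k)/((2 + k)²) = -3 + (6 + k)/(2 + k)²)
-8*A(S(G(-3)), 27) = -8*(6 + 5 - 3*(2 + 5)²)/(2 + 5)² = -8*(6 + 5 - 3*7²)/7² = -8*(6 + 5 - 3*49)/49 = -8*(6 + 5 - 147)/49 = -8*(-136)/49 = -8*(-136/49) = 1088/49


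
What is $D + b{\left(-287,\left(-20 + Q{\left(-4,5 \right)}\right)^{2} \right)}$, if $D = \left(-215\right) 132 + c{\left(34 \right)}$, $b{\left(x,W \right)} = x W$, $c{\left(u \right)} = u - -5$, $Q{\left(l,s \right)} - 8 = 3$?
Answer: $-51588$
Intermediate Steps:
$Q{\left(l,s \right)} = 11$ ($Q{\left(l,s \right)} = 8 + 3 = 11$)
$c{\left(u \right)} = 5 + u$ ($c{\left(u \right)} = u + 5 = 5 + u$)
$b{\left(x,W \right)} = W x$
$D = -28341$ ($D = \left(-215\right) 132 + \left(5 + 34\right) = -28380 + 39 = -28341$)
$D + b{\left(-287,\left(-20 + Q{\left(-4,5 \right)}\right)^{2} \right)} = -28341 + \left(-20 + 11\right)^{2} \left(-287\right) = -28341 + \left(-9\right)^{2} \left(-287\right) = -28341 + 81 \left(-287\right) = -28341 - 23247 = -51588$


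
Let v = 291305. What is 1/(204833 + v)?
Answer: 1/496138 ≈ 2.0156e-6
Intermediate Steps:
1/(204833 + v) = 1/(204833 + 291305) = 1/496138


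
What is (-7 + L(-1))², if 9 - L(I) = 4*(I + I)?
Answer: 100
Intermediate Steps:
L(I) = 9 - 8*I (L(I) = 9 - 4*(I + I) = 9 - 4*2*I = 9 - 8*I)
(-7 + L(-1))² = (-7 + (9 - 8*(-1)))² = (-7 + (9 + 8))² = (-7 + 17)² = 10² = 100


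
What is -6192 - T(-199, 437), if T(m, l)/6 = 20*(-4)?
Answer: -5712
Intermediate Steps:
T(m, l) = -480 (T(m, l) = 6*(20*(-4)) = 6*(-80) = -480)
-6192 - T(-199, 437) = -6192 - 1*(-480) = -6192 + 480 = -5712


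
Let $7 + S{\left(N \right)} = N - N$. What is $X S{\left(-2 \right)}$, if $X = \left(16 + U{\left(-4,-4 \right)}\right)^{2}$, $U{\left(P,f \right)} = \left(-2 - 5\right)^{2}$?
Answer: $-29575$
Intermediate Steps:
$S{\left(N \right)} = -7$ ($S{\left(N \right)} = -7 + \left(N - N\right) = -7 + 0 = -7$)
$U{\left(P,f \right)} = 49$ ($U{\left(P,f \right)} = \left(-7\right)^{2} = 49$)
$X = 4225$ ($X = \left(16 + 49\right)^{2} = 65^{2} = 4225$)
$X S{\left(-2 \right)} = 4225 \left(-7\right) = -29575$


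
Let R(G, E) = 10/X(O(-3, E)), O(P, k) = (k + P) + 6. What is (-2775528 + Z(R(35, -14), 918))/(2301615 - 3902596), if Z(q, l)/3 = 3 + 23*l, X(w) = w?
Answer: 2712177/1600981 ≈ 1.6941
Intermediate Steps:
O(P, k) = 6 + P + k (O(P, k) = (P + k) + 6 = 6 + P + k)
R(G, E) = 10/(3 + E) (R(G, E) = 10/(6 - 3 + E) = 10/(3 + E))
Z(q, l) = 9 + 69*l (Z(q, l) = 3*(3 + 23*l) = 9 + 69*l)
(-2775528 + Z(R(35, -14), 918))/(2301615 - 3902596) = (-2775528 + (9 + 69*918))/(2301615 - 3902596) = (-2775528 + (9 + 63342))/(-1600981) = (-2775528 + 63351)*(-1/1600981) = -2712177*(-1/1600981) = 2712177/1600981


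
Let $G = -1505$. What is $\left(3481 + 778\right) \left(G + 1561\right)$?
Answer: $238504$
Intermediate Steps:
$\left(3481 + 778\right) \left(G + 1561\right) = \left(3481 + 778\right) \left(-1505 + 1561\right) = 4259 \cdot 56 = 238504$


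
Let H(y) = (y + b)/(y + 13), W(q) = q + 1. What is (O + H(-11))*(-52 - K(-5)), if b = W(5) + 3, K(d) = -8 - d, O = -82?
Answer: 4067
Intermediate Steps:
W(q) = 1 + q
b = 9 (b = (1 + 5) + 3 = 6 + 3 = 9)
H(y) = (9 + y)/(13 + y) (H(y) = (y + 9)/(y + 13) = (9 + y)/(13 + y))
(O + H(-11))*(-52 - K(-5)) = (-82 + (9 - 11)/(13 - 11))*(-52 - (-8 - 1*(-5))) = (-82 - 2/2)*(-52 - (-8 + 5)) = (-82 + (½)*(-2))*(-52 - 1*(-3)) = (-82 - 1)*(-52 + 3) = -83*(-49) = 4067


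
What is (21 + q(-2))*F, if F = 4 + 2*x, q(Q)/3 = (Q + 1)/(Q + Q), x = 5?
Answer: 609/2 ≈ 304.50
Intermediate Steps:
q(Q) = 3*(1 + Q)/(2*Q) (q(Q) = 3*((Q + 1)/(Q + Q)) = 3*((1 + Q)/((2*Q))) = 3*((1 + Q)*(1/(2*Q))) = 3*((1 + Q)/(2*Q)) = 3*(1 + Q)/(2*Q))
F = 14 (F = 4 + 2*5 = 4 + 10 = 14)
(21 + q(-2))*F = (21 + (3/2)*(1 - 2)/(-2))*14 = (21 + (3/2)*(-1/2)*(-1))*14 = (21 + 3/4)*14 = (87/4)*14 = 609/2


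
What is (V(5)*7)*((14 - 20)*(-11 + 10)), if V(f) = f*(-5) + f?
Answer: -840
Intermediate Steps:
V(f) = -4*f (V(f) = -5*f + f = -4*f)
(V(5)*7)*((14 - 20)*(-11 + 10)) = (-4*5*7)*((14 - 20)*(-11 + 10)) = (-20*7)*(-6*(-1)) = -140*6 = -840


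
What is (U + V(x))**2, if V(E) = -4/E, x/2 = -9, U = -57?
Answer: 261121/81 ≈ 3223.7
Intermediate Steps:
x = -18 (x = 2*(-9) = -18)
(U + V(x))**2 = (-57 - 4/(-18))**2 = (-57 - 4*(-1/18))**2 = (-57 + 2/9)**2 = (-511/9)**2 = 261121/81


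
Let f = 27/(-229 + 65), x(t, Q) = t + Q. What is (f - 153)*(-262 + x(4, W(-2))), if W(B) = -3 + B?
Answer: 6606297/164 ≈ 40282.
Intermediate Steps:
x(t, Q) = Q + t
f = -27/164 (f = 27/(-164) = 27*(-1/164) = -27/164 ≈ -0.16463)
(f - 153)*(-262 + x(4, W(-2))) = (-27/164 - 153)*(-262 + ((-3 - 2) + 4)) = -25119*(-262 + (-5 + 4))/164 = -25119*(-262 - 1)/164 = -25119/164*(-263) = 6606297/164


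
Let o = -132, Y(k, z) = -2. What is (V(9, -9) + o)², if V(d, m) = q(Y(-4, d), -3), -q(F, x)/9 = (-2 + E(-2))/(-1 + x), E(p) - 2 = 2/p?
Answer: 288369/16 ≈ 18023.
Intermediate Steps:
E(p) = 2 + 2/p
q(F, x) = 9/(-1 + x) (q(F, x) = -9*(-2 + (2 + 2/(-2)))/(-1 + x) = -9*(-2 + (2 + 2*(-½)))/(-1 + x) = -9*(-2 + (2 - 1))/(-1 + x) = -9*(-2 + 1)/(-1 + x) = -(-9)/(-1 + x) = 9/(-1 + x))
V(d, m) = -9/4 (V(d, m) = 9/(-1 - 3) = 9/(-4) = 9*(-¼) = -9/4)
(V(9, -9) + o)² = (-9/4 - 132)² = (-537/4)² = 288369/16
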